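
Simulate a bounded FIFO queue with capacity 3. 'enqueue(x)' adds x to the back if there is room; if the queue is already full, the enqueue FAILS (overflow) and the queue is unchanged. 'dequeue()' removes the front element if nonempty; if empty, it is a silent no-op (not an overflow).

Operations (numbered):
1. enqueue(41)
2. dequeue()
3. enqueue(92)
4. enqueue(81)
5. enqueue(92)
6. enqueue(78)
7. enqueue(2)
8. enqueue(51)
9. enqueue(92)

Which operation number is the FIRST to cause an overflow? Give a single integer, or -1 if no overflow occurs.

1. enqueue(41): size=1
2. dequeue(): size=0
3. enqueue(92): size=1
4. enqueue(81): size=2
5. enqueue(92): size=3
6. enqueue(78): size=3=cap → OVERFLOW (fail)
7. enqueue(2): size=3=cap → OVERFLOW (fail)
8. enqueue(51): size=3=cap → OVERFLOW (fail)
9. enqueue(92): size=3=cap → OVERFLOW (fail)

Answer: 6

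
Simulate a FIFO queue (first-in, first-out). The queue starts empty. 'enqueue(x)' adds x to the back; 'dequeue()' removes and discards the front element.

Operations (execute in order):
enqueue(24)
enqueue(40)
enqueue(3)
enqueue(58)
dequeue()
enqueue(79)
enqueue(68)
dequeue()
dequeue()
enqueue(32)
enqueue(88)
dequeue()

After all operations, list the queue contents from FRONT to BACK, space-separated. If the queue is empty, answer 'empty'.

enqueue(24): [24]
enqueue(40): [24, 40]
enqueue(3): [24, 40, 3]
enqueue(58): [24, 40, 3, 58]
dequeue(): [40, 3, 58]
enqueue(79): [40, 3, 58, 79]
enqueue(68): [40, 3, 58, 79, 68]
dequeue(): [3, 58, 79, 68]
dequeue(): [58, 79, 68]
enqueue(32): [58, 79, 68, 32]
enqueue(88): [58, 79, 68, 32, 88]
dequeue(): [79, 68, 32, 88]

Answer: 79 68 32 88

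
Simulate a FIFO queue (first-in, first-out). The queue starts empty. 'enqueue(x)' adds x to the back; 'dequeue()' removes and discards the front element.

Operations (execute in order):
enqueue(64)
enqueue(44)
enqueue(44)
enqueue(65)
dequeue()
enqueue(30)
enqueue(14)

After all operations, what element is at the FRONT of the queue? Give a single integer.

Answer: 44

Derivation:
enqueue(64): queue = [64]
enqueue(44): queue = [64, 44]
enqueue(44): queue = [64, 44, 44]
enqueue(65): queue = [64, 44, 44, 65]
dequeue(): queue = [44, 44, 65]
enqueue(30): queue = [44, 44, 65, 30]
enqueue(14): queue = [44, 44, 65, 30, 14]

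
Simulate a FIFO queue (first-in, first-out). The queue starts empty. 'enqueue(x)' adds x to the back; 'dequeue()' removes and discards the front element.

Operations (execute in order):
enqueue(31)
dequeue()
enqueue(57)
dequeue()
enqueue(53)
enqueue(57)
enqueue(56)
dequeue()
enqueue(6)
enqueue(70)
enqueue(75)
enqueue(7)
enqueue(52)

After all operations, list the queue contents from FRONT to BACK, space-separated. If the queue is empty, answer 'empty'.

Answer: 57 56 6 70 75 7 52

Derivation:
enqueue(31): [31]
dequeue(): []
enqueue(57): [57]
dequeue(): []
enqueue(53): [53]
enqueue(57): [53, 57]
enqueue(56): [53, 57, 56]
dequeue(): [57, 56]
enqueue(6): [57, 56, 6]
enqueue(70): [57, 56, 6, 70]
enqueue(75): [57, 56, 6, 70, 75]
enqueue(7): [57, 56, 6, 70, 75, 7]
enqueue(52): [57, 56, 6, 70, 75, 7, 52]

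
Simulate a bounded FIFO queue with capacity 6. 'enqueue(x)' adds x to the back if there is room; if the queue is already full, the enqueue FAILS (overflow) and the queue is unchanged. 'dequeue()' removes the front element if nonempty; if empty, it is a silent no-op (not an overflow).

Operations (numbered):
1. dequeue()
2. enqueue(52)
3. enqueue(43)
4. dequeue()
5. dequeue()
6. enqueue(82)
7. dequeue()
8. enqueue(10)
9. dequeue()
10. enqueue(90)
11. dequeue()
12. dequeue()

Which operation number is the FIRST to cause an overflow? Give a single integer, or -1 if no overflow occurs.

1. dequeue(): empty, no-op, size=0
2. enqueue(52): size=1
3. enqueue(43): size=2
4. dequeue(): size=1
5. dequeue(): size=0
6. enqueue(82): size=1
7. dequeue(): size=0
8. enqueue(10): size=1
9. dequeue(): size=0
10. enqueue(90): size=1
11. dequeue(): size=0
12. dequeue(): empty, no-op, size=0

Answer: -1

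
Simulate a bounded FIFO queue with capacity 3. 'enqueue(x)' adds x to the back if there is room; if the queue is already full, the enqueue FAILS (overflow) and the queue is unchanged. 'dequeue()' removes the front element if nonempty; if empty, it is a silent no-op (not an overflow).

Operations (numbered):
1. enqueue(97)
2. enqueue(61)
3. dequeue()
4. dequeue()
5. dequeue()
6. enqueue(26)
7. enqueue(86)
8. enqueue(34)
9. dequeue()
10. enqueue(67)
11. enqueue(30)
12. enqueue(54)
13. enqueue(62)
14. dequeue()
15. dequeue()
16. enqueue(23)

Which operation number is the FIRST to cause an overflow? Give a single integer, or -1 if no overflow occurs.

1. enqueue(97): size=1
2. enqueue(61): size=2
3. dequeue(): size=1
4. dequeue(): size=0
5. dequeue(): empty, no-op, size=0
6. enqueue(26): size=1
7. enqueue(86): size=2
8. enqueue(34): size=3
9. dequeue(): size=2
10. enqueue(67): size=3
11. enqueue(30): size=3=cap → OVERFLOW (fail)
12. enqueue(54): size=3=cap → OVERFLOW (fail)
13. enqueue(62): size=3=cap → OVERFLOW (fail)
14. dequeue(): size=2
15. dequeue(): size=1
16. enqueue(23): size=2

Answer: 11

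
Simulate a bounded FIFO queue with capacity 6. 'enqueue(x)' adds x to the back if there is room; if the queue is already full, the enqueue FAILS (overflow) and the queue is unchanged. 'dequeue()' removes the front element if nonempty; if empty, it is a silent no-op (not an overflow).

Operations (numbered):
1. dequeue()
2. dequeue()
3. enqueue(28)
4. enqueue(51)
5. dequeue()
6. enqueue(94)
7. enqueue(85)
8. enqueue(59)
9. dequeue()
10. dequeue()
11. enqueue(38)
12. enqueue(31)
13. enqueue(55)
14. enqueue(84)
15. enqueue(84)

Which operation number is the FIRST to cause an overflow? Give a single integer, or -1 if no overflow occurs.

Answer: 15

Derivation:
1. dequeue(): empty, no-op, size=0
2. dequeue(): empty, no-op, size=0
3. enqueue(28): size=1
4. enqueue(51): size=2
5. dequeue(): size=1
6. enqueue(94): size=2
7. enqueue(85): size=3
8. enqueue(59): size=4
9. dequeue(): size=3
10. dequeue(): size=2
11. enqueue(38): size=3
12. enqueue(31): size=4
13. enqueue(55): size=5
14. enqueue(84): size=6
15. enqueue(84): size=6=cap → OVERFLOW (fail)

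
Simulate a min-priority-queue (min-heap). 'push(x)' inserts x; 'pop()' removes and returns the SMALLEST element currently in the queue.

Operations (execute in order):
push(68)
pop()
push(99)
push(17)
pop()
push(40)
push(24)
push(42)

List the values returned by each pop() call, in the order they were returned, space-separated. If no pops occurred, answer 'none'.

Answer: 68 17

Derivation:
push(68): heap contents = [68]
pop() → 68: heap contents = []
push(99): heap contents = [99]
push(17): heap contents = [17, 99]
pop() → 17: heap contents = [99]
push(40): heap contents = [40, 99]
push(24): heap contents = [24, 40, 99]
push(42): heap contents = [24, 40, 42, 99]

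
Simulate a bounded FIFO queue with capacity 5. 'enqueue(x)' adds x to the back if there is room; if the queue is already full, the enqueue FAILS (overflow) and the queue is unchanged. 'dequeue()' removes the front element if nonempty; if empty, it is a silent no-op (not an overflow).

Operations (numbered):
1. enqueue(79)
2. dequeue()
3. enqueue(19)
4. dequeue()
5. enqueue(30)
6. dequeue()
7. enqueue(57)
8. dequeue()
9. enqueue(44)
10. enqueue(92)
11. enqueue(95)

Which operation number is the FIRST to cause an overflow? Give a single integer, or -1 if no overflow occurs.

1. enqueue(79): size=1
2. dequeue(): size=0
3. enqueue(19): size=1
4. dequeue(): size=0
5. enqueue(30): size=1
6. dequeue(): size=0
7. enqueue(57): size=1
8. dequeue(): size=0
9. enqueue(44): size=1
10. enqueue(92): size=2
11. enqueue(95): size=3

Answer: -1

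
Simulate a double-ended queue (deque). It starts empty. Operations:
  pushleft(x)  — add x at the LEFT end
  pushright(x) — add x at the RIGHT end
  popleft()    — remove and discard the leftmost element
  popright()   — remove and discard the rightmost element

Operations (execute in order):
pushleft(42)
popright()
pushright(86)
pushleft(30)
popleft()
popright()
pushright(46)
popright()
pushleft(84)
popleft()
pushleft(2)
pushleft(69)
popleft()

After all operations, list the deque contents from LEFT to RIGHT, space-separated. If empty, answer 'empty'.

pushleft(42): [42]
popright(): []
pushright(86): [86]
pushleft(30): [30, 86]
popleft(): [86]
popright(): []
pushright(46): [46]
popright(): []
pushleft(84): [84]
popleft(): []
pushleft(2): [2]
pushleft(69): [69, 2]
popleft(): [2]

Answer: 2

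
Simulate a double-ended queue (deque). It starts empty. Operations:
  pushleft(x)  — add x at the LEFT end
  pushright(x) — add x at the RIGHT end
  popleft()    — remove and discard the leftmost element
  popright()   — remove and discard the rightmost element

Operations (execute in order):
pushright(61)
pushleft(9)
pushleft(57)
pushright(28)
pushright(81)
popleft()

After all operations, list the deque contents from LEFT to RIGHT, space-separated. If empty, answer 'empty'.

Answer: 9 61 28 81

Derivation:
pushright(61): [61]
pushleft(9): [9, 61]
pushleft(57): [57, 9, 61]
pushright(28): [57, 9, 61, 28]
pushright(81): [57, 9, 61, 28, 81]
popleft(): [9, 61, 28, 81]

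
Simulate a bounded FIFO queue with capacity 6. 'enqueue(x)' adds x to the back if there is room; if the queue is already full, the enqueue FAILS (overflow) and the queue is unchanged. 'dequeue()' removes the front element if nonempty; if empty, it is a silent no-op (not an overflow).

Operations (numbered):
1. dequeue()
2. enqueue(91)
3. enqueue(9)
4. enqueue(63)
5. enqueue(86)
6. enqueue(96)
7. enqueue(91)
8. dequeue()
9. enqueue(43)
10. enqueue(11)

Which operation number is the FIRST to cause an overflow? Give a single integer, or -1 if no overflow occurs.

Answer: 10

Derivation:
1. dequeue(): empty, no-op, size=0
2. enqueue(91): size=1
3. enqueue(9): size=2
4. enqueue(63): size=3
5. enqueue(86): size=4
6. enqueue(96): size=5
7. enqueue(91): size=6
8. dequeue(): size=5
9. enqueue(43): size=6
10. enqueue(11): size=6=cap → OVERFLOW (fail)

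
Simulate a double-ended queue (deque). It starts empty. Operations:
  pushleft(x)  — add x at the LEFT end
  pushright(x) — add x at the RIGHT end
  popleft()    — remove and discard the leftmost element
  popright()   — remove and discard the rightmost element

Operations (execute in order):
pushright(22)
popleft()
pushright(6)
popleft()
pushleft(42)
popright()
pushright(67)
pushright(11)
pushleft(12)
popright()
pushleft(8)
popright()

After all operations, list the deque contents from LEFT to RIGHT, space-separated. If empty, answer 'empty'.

pushright(22): [22]
popleft(): []
pushright(6): [6]
popleft(): []
pushleft(42): [42]
popright(): []
pushright(67): [67]
pushright(11): [67, 11]
pushleft(12): [12, 67, 11]
popright(): [12, 67]
pushleft(8): [8, 12, 67]
popright(): [8, 12]

Answer: 8 12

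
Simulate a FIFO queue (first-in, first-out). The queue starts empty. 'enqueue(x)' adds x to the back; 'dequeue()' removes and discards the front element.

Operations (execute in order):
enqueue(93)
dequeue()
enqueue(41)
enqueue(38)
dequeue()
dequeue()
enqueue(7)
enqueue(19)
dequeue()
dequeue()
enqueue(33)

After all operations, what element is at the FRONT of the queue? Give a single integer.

Answer: 33

Derivation:
enqueue(93): queue = [93]
dequeue(): queue = []
enqueue(41): queue = [41]
enqueue(38): queue = [41, 38]
dequeue(): queue = [38]
dequeue(): queue = []
enqueue(7): queue = [7]
enqueue(19): queue = [7, 19]
dequeue(): queue = [19]
dequeue(): queue = []
enqueue(33): queue = [33]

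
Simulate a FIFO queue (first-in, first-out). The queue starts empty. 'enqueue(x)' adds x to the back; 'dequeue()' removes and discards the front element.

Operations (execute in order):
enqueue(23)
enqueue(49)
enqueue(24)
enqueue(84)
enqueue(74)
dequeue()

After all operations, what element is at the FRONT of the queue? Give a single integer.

enqueue(23): queue = [23]
enqueue(49): queue = [23, 49]
enqueue(24): queue = [23, 49, 24]
enqueue(84): queue = [23, 49, 24, 84]
enqueue(74): queue = [23, 49, 24, 84, 74]
dequeue(): queue = [49, 24, 84, 74]

Answer: 49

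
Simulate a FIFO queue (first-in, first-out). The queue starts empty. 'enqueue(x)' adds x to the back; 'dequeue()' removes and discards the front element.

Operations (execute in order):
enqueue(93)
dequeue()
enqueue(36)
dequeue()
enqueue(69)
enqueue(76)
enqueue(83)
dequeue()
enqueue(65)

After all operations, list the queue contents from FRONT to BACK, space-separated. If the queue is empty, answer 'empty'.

enqueue(93): [93]
dequeue(): []
enqueue(36): [36]
dequeue(): []
enqueue(69): [69]
enqueue(76): [69, 76]
enqueue(83): [69, 76, 83]
dequeue(): [76, 83]
enqueue(65): [76, 83, 65]

Answer: 76 83 65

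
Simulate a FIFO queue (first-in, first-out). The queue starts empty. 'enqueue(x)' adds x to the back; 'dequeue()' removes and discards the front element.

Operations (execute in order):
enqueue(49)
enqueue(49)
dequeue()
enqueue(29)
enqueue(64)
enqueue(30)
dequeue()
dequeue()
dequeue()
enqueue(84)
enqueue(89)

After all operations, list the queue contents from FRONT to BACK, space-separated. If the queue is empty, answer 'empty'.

enqueue(49): [49]
enqueue(49): [49, 49]
dequeue(): [49]
enqueue(29): [49, 29]
enqueue(64): [49, 29, 64]
enqueue(30): [49, 29, 64, 30]
dequeue(): [29, 64, 30]
dequeue(): [64, 30]
dequeue(): [30]
enqueue(84): [30, 84]
enqueue(89): [30, 84, 89]

Answer: 30 84 89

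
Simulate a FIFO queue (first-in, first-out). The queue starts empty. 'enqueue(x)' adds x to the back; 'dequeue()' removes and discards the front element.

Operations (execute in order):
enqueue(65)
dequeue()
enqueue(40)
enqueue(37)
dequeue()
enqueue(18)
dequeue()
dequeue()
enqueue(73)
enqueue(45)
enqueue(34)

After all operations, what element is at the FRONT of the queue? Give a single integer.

Answer: 73

Derivation:
enqueue(65): queue = [65]
dequeue(): queue = []
enqueue(40): queue = [40]
enqueue(37): queue = [40, 37]
dequeue(): queue = [37]
enqueue(18): queue = [37, 18]
dequeue(): queue = [18]
dequeue(): queue = []
enqueue(73): queue = [73]
enqueue(45): queue = [73, 45]
enqueue(34): queue = [73, 45, 34]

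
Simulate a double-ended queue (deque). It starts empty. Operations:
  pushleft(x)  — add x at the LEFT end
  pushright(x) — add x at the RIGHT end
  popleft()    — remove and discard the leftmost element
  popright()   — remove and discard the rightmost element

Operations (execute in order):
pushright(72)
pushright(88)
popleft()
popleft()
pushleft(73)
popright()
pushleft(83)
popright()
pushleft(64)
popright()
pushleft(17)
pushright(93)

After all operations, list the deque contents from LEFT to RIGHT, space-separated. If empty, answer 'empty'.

Answer: 17 93

Derivation:
pushright(72): [72]
pushright(88): [72, 88]
popleft(): [88]
popleft(): []
pushleft(73): [73]
popright(): []
pushleft(83): [83]
popright(): []
pushleft(64): [64]
popright(): []
pushleft(17): [17]
pushright(93): [17, 93]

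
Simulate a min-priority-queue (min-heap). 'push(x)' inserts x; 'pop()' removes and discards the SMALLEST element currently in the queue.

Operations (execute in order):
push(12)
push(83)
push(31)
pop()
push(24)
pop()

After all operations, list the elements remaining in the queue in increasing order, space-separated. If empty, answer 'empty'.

push(12): heap contents = [12]
push(83): heap contents = [12, 83]
push(31): heap contents = [12, 31, 83]
pop() → 12: heap contents = [31, 83]
push(24): heap contents = [24, 31, 83]
pop() → 24: heap contents = [31, 83]

Answer: 31 83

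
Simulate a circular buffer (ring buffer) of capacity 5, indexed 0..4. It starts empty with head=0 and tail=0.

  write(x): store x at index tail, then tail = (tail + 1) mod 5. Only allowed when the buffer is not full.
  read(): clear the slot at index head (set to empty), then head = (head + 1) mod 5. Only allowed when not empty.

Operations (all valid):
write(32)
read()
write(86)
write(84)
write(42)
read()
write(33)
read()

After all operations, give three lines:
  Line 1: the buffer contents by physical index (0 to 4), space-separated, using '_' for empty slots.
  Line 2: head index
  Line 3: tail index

Answer: _ _ _ 42 33
3
0

Derivation:
write(32): buf=[32 _ _ _ _], head=0, tail=1, size=1
read(): buf=[_ _ _ _ _], head=1, tail=1, size=0
write(86): buf=[_ 86 _ _ _], head=1, tail=2, size=1
write(84): buf=[_ 86 84 _ _], head=1, tail=3, size=2
write(42): buf=[_ 86 84 42 _], head=1, tail=4, size=3
read(): buf=[_ _ 84 42 _], head=2, tail=4, size=2
write(33): buf=[_ _ 84 42 33], head=2, tail=0, size=3
read(): buf=[_ _ _ 42 33], head=3, tail=0, size=2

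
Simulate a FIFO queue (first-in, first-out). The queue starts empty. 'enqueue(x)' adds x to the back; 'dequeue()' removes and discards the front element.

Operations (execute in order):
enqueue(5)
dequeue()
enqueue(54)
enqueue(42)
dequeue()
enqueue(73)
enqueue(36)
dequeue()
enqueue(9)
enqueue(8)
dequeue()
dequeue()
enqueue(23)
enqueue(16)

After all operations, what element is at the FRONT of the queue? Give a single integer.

enqueue(5): queue = [5]
dequeue(): queue = []
enqueue(54): queue = [54]
enqueue(42): queue = [54, 42]
dequeue(): queue = [42]
enqueue(73): queue = [42, 73]
enqueue(36): queue = [42, 73, 36]
dequeue(): queue = [73, 36]
enqueue(9): queue = [73, 36, 9]
enqueue(8): queue = [73, 36, 9, 8]
dequeue(): queue = [36, 9, 8]
dequeue(): queue = [9, 8]
enqueue(23): queue = [9, 8, 23]
enqueue(16): queue = [9, 8, 23, 16]

Answer: 9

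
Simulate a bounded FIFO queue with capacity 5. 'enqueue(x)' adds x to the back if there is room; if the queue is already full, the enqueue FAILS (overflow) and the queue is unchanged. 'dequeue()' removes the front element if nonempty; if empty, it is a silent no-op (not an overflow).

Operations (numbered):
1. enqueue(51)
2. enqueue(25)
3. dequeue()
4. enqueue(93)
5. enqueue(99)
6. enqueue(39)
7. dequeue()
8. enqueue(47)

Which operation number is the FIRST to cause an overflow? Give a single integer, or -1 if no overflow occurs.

Answer: -1

Derivation:
1. enqueue(51): size=1
2. enqueue(25): size=2
3. dequeue(): size=1
4. enqueue(93): size=2
5. enqueue(99): size=3
6. enqueue(39): size=4
7. dequeue(): size=3
8. enqueue(47): size=4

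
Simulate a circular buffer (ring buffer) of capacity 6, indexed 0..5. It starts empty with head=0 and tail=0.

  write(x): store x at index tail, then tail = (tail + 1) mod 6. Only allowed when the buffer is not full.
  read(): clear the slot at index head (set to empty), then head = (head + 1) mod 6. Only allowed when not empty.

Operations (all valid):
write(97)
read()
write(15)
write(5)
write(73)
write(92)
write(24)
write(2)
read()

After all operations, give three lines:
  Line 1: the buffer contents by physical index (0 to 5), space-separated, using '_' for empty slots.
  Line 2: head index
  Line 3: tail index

write(97): buf=[97 _ _ _ _ _], head=0, tail=1, size=1
read(): buf=[_ _ _ _ _ _], head=1, tail=1, size=0
write(15): buf=[_ 15 _ _ _ _], head=1, tail=2, size=1
write(5): buf=[_ 15 5 _ _ _], head=1, tail=3, size=2
write(73): buf=[_ 15 5 73 _ _], head=1, tail=4, size=3
write(92): buf=[_ 15 5 73 92 _], head=1, tail=5, size=4
write(24): buf=[_ 15 5 73 92 24], head=1, tail=0, size=5
write(2): buf=[2 15 5 73 92 24], head=1, tail=1, size=6
read(): buf=[2 _ 5 73 92 24], head=2, tail=1, size=5

Answer: 2 _ 5 73 92 24
2
1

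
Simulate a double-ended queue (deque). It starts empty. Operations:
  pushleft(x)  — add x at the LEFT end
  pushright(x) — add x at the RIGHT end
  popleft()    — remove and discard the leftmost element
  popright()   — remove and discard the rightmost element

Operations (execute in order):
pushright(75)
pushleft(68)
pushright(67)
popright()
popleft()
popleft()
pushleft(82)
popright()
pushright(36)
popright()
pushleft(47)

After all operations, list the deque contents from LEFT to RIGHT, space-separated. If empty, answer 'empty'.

pushright(75): [75]
pushleft(68): [68, 75]
pushright(67): [68, 75, 67]
popright(): [68, 75]
popleft(): [75]
popleft(): []
pushleft(82): [82]
popright(): []
pushright(36): [36]
popright(): []
pushleft(47): [47]

Answer: 47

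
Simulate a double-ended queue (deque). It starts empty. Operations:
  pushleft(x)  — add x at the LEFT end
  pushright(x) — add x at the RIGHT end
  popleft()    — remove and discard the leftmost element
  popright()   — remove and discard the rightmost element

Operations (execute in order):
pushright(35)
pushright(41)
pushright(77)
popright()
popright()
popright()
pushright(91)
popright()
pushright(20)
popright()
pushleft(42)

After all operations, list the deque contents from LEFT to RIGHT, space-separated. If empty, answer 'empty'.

pushright(35): [35]
pushright(41): [35, 41]
pushright(77): [35, 41, 77]
popright(): [35, 41]
popright(): [35]
popright(): []
pushright(91): [91]
popright(): []
pushright(20): [20]
popright(): []
pushleft(42): [42]

Answer: 42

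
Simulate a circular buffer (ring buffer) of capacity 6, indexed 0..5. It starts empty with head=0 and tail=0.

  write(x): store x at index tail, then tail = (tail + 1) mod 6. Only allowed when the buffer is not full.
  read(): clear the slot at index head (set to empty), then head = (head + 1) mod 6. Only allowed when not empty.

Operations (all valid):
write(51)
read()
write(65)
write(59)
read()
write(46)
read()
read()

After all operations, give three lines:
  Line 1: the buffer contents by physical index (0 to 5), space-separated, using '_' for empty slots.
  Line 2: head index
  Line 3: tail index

Answer: _ _ _ _ _ _
4
4

Derivation:
write(51): buf=[51 _ _ _ _ _], head=0, tail=1, size=1
read(): buf=[_ _ _ _ _ _], head=1, tail=1, size=0
write(65): buf=[_ 65 _ _ _ _], head=1, tail=2, size=1
write(59): buf=[_ 65 59 _ _ _], head=1, tail=3, size=2
read(): buf=[_ _ 59 _ _ _], head=2, tail=3, size=1
write(46): buf=[_ _ 59 46 _ _], head=2, tail=4, size=2
read(): buf=[_ _ _ 46 _ _], head=3, tail=4, size=1
read(): buf=[_ _ _ _ _ _], head=4, tail=4, size=0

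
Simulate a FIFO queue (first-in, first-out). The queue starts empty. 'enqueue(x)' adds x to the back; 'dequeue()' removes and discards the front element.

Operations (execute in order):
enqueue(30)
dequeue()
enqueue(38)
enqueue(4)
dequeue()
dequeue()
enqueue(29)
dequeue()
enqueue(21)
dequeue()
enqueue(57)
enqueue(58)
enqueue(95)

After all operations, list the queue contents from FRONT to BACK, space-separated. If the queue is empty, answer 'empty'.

enqueue(30): [30]
dequeue(): []
enqueue(38): [38]
enqueue(4): [38, 4]
dequeue(): [4]
dequeue(): []
enqueue(29): [29]
dequeue(): []
enqueue(21): [21]
dequeue(): []
enqueue(57): [57]
enqueue(58): [57, 58]
enqueue(95): [57, 58, 95]

Answer: 57 58 95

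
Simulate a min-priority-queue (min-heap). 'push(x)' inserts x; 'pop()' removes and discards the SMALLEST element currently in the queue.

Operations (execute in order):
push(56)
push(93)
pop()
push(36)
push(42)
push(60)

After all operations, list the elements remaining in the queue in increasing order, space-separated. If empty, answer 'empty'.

push(56): heap contents = [56]
push(93): heap contents = [56, 93]
pop() → 56: heap contents = [93]
push(36): heap contents = [36, 93]
push(42): heap contents = [36, 42, 93]
push(60): heap contents = [36, 42, 60, 93]

Answer: 36 42 60 93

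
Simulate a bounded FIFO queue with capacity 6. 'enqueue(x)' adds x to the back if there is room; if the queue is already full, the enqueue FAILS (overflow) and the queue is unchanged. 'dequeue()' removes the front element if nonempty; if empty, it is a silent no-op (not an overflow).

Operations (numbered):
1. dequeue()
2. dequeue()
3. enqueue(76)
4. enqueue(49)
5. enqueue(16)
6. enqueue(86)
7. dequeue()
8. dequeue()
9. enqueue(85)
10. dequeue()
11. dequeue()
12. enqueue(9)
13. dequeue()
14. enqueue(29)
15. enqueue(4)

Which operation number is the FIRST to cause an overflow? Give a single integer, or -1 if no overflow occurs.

Answer: -1

Derivation:
1. dequeue(): empty, no-op, size=0
2. dequeue(): empty, no-op, size=0
3. enqueue(76): size=1
4. enqueue(49): size=2
5. enqueue(16): size=3
6. enqueue(86): size=4
7. dequeue(): size=3
8. dequeue(): size=2
9. enqueue(85): size=3
10. dequeue(): size=2
11. dequeue(): size=1
12. enqueue(9): size=2
13. dequeue(): size=1
14. enqueue(29): size=2
15. enqueue(4): size=3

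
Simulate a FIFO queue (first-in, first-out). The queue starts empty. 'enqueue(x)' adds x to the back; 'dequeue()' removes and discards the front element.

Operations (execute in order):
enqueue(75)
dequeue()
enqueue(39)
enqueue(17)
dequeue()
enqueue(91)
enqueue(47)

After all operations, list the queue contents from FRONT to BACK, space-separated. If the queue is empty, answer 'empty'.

Answer: 17 91 47

Derivation:
enqueue(75): [75]
dequeue(): []
enqueue(39): [39]
enqueue(17): [39, 17]
dequeue(): [17]
enqueue(91): [17, 91]
enqueue(47): [17, 91, 47]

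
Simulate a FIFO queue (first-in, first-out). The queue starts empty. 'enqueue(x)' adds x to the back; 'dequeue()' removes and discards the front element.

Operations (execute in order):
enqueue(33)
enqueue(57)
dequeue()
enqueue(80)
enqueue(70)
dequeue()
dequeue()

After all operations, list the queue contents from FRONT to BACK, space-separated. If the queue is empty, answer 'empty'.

enqueue(33): [33]
enqueue(57): [33, 57]
dequeue(): [57]
enqueue(80): [57, 80]
enqueue(70): [57, 80, 70]
dequeue(): [80, 70]
dequeue(): [70]

Answer: 70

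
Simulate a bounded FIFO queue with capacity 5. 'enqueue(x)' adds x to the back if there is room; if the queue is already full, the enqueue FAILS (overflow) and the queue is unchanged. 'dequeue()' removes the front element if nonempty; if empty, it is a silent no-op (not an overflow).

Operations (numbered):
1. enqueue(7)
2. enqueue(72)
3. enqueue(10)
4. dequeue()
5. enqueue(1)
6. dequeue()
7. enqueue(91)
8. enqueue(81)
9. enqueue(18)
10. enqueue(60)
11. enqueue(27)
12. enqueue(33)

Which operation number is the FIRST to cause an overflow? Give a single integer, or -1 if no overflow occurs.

Answer: 10

Derivation:
1. enqueue(7): size=1
2. enqueue(72): size=2
3. enqueue(10): size=3
4. dequeue(): size=2
5. enqueue(1): size=3
6. dequeue(): size=2
7. enqueue(91): size=3
8. enqueue(81): size=4
9. enqueue(18): size=5
10. enqueue(60): size=5=cap → OVERFLOW (fail)
11. enqueue(27): size=5=cap → OVERFLOW (fail)
12. enqueue(33): size=5=cap → OVERFLOW (fail)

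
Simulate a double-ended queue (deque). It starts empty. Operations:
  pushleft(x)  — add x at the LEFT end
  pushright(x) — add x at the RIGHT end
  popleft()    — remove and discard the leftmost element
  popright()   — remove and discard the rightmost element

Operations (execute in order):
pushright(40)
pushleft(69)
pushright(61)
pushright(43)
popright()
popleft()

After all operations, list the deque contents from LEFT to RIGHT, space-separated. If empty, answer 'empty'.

pushright(40): [40]
pushleft(69): [69, 40]
pushright(61): [69, 40, 61]
pushright(43): [69, 40, 61, 43]
popright(): [69, 40, 61]
popleft(): [40, 61]

Answer: 40 61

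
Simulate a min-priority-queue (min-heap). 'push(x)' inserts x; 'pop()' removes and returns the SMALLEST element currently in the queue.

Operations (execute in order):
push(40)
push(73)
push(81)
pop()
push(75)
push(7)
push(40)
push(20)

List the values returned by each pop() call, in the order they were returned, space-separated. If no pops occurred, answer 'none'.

Answer: 40

Derivation:
push(40): heap contents = [40]
push(73): heap contents = [40, 73]
push(81): heap contents = [40, 73, 81]
pop() → 40: heap contents = [73, 81]
push(75): heap contents = [73, 75, 81]
push(7): heap contents = [7, 73, 75, 81]
push(40): heap contents = [7, 40, 73, 75, 81]
push(20): heap contents = [7, 20, 40, 73, 75, 81]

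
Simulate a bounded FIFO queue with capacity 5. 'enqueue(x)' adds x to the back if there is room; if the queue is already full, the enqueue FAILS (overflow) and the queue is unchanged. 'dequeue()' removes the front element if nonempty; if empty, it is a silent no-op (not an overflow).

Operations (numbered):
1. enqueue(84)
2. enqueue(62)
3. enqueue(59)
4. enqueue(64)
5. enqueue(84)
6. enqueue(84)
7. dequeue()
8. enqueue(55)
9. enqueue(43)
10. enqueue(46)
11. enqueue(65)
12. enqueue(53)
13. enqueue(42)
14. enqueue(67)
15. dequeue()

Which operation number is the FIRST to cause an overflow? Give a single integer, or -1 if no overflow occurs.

Answer: 6

Derivation:
1. enqueue(84): size=1
2. enqueue(62): size=2
3. enqueue(59): size=3
4. enqueue(64): size=4
5. enqueue(84): size=5
6. enqueue(84): size=5=cap → OVERFLOW (fail)
7. dequeue(): size=4
8. enqueue(55): size=5
9. enqueue(43): size=5=cap → OVERFLOW (fail)
10. enqueue(46): size=5=cap → OVERFLOW (fail)
11. enqueue(65): size=5=cap → OVERFLOW (fail)
12. enqueue(53): size=5=cap → OVERFLOW (fail)
13. enqueue(42): size=5=cap → OVERFLOW (fail)
14. enqueue(67): size=5=cap → OVERFLOW (fail)
15. dequeue(): size=4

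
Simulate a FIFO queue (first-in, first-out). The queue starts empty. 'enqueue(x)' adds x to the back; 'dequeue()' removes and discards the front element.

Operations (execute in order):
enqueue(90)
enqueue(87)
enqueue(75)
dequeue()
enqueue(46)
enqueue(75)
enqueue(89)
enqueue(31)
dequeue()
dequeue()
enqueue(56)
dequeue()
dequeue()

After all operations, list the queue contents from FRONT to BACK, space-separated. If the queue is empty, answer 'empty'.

enqueue(90): [90]
enqueue(87): [90, 87]
enqueue(75): [90, 87, 75]
dequeue(): [87, 75]
enqueue(46): [87, 75, 46]
enqueue(75): [87, 75, 46, 75]
enqueue(89): [87, 75, 46, 75, 89]
enqueue(31): [87, 75, 46, 75, 89, 31]
dequeue(): [75, 46, 75, 89, 31]
dequeue(): [46, 75, 89, 31]
enqueue(56): [46, 75, 89, 31, 56]
dequeue(): [75, 89, 31, 56]
dequeue(): [89, 31, 56]

Answer: 89 31 56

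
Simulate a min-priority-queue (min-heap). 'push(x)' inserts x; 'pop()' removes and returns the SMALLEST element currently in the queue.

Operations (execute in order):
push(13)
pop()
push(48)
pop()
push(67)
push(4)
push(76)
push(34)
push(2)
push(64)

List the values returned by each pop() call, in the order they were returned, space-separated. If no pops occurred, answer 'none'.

push(13): heap contents = [13]
pop() → 13: heap contents = []
push(48): heap contents = [48]
pop() → 48: heap contents = []
push(67): heap contents = [67]
push(4): heap contents = [4, 67]
push(76): heap contents = [4, 67, 76]
push(34): heap contents = [4, 34, 67, 76]
push(2): heap contents = [2, 4, 34, 67, 76]
push(64): heap contents = [2, 4, 34, 64, 67, 76]

Answer: 13 48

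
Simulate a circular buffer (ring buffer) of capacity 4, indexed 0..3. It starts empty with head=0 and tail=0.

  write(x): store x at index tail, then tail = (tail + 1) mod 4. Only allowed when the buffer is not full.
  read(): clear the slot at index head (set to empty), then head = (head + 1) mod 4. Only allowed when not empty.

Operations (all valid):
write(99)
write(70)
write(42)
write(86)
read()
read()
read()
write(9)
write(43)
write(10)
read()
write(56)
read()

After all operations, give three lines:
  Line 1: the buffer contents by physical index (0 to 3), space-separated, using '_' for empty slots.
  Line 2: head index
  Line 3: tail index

Answer: _ 43 10 56
1
0

Derivation:
write(99): buf=[99 _ _ _], head=0, tail=1, size=1
write(70): buf=[99 70 _ _], head=0, tail=2, size=2
write(42): buf=[99 70 42 _], head=0, tail=3, size=3
write(86): buf=[99 70 42 86], head=0, tail=0, size=4
read(): buf=[_ 70 42 86], head=1, tail=0, size=3
read(): buf=[_ _ 42 86], head=2, tail=0, size=2
read(): buf=[_ _ _ 86], head=3, tail=0, size=1
write(9): buf=[9 _ _ 86], head=3, tail=1, size=2
write(43): buf=[9 43 _ 86], head=3, tail=2, size=3
write(10): buf=[9 43 10 86], head=3, tail=3, size=4
read(): buf=[9 43 10 _], head=0, tail=3, size=3
write(56): buf=[9 43 10 56], head=0, tail=0, size=4
read(): buf=[_ 43 10 56], head=1, tail=0, size=3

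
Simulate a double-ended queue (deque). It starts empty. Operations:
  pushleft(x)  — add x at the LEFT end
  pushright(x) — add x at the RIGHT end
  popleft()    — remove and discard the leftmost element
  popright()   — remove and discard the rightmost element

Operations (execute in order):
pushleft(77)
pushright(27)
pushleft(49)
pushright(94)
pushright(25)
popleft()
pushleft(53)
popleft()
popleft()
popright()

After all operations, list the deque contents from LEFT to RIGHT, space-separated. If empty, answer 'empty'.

Answer: 27 94

Derivation:
pushleft(77): [77]
pushright(27): [77, 27]
pushleft(49): [49, 77, 27]
pushright(94): [49, 77, 27, 94]
pushright(25): [49, 77, 27, 94, 25]
popleft(): [77, 27, 94, 25]
pushleft(53): [53, 77, 27, 94, 25]
popleft(): [77, 27, 94, 25]
popleft(): [27, 94, 25]
popright(): [27, 94]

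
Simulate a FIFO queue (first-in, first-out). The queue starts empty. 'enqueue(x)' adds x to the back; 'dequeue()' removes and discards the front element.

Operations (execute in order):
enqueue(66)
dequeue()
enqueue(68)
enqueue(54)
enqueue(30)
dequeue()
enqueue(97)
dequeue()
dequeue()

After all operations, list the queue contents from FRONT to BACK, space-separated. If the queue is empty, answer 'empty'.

enqueue(66): [66]
dequeue(): []
enqueue(68): [68]
enqueue(54): [68, 54]
enqueue(30): [68, 54, 30]
dequeue(): [54, 30]
enqueue(97): [54, 30, 97]
dequeue(): [30, 97]
dequeue(): [97]

Answer: 97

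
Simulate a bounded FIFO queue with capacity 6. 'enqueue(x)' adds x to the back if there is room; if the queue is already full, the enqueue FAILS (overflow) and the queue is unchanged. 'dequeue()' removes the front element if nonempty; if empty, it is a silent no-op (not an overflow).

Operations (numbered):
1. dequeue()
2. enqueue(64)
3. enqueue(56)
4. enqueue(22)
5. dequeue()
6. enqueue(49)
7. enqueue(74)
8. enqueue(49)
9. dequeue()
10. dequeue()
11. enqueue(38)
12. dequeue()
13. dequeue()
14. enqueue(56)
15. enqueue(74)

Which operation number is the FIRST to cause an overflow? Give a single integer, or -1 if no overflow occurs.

1. dequeue(): empty, no-op, size=0
2. enqueue(64): size=1
3. enqueue(56): size=2
4. enqueue(22): size=3
5. dequeue(): size=2
6. enqueue(49): size=3
7. enqueue(74): size=4
8. enqueue(49): size=5
9. dequeue(): size=4
10. dequeue(): size=3
11. enqueue(38): size=4
12. dequeue(): size=3
13. dequeue(): size=2
14. enqueue(56): size=3
15. enqueue(74): size=4

Answer: -1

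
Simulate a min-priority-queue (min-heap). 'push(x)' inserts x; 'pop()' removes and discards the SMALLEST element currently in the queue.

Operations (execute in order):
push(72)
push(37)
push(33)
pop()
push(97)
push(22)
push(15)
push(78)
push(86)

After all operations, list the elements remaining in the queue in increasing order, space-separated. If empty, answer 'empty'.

Answer: 15 22 37 72 78 86 97

Derivation:
push(72): heap contents = [72]
push(37): heap contents = [37, 72]
push(33): heap contents = [33, 37, 72]
pop() → 33: heap contents = [37, 72]
push(97): heap contents = [37, 72, 97]
push(22): heap contents = [22, 37, 72, 97]
push(15): heap contents = [15, 22, 37, 72, 97]
push(78): heap contents = [15, 22, 37, 72, 78, 97]
push(86): heap contents = [15, 22, 37, 72, 78, 86, 97]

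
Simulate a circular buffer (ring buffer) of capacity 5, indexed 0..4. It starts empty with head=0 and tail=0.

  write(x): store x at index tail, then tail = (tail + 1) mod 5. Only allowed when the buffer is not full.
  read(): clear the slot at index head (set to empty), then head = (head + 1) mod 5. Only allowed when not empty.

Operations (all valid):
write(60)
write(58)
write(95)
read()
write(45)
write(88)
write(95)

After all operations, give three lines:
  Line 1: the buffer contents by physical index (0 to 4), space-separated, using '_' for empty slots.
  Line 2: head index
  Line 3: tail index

Answer: 95 58 95 45 88
1
1

Derivation:
write(60): buf=[60 _ _ _ _], head=0, tail=1, size=1
write(58): buf=[60 58 _ _ _], head=0, tail=2, size=2
write(95): buf=[60 58 95 _ _], head=0, tail=3, size=3
read(): buf=[_ 58 95 _ _], head=1, tail=3, size=2
write(45): buf=[_ 58 95 45 _], head=1, tail=4, size=3
write(88): buf=[_ 58 95 45 88], head=1, tail=0, size=4
write(95): buf=[95 58 95 45 88], head=1, tail=1, size=5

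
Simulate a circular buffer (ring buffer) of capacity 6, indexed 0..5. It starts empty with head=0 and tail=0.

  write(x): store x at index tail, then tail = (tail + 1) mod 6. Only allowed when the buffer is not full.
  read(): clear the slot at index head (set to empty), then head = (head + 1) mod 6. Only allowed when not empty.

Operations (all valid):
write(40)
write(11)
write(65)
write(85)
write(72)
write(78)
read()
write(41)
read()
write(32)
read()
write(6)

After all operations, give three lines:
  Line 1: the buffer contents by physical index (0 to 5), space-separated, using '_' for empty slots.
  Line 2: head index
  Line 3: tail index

Answer: 41 32 6 85 72 78
3
3

Derivation:
write(40): buf=[40 _ _ _ _ _], head=0, tail=1, size=1
write(11): buf=[40 11 _ _ _ _], head=0, tail=2, size=2
write(65): buf=[40 11 65 _ _ _], head=0, tail=3, size=3
write(85): buf=[40 11 65 85 _ _], head=0, tail=4, size=4
write(72): buf=[40 11 65 85 72 _], head=0, tail=5, size=5
write(78): buf=[40 11 65 85 72 78], head=0, tail=0, size=6
read(): buf=[_ 11 65 85 72 78], head=1, tail=0, size=5
write(41): buf=[41 11 65 85 72 78], head=1, tail=1, size=6
read(): buf=[41 _ 65 85 72 78], head=2, tail=1, size=5
write(32): buf=[41 32 65 85 72 78], head=2, tail=2, size=6
read(): buf=[41 32 _ 85 72 78], head=3, tail=2, size=5
write(6): buf=[41 32 6 85 72 78], head=3, tail=3, size=6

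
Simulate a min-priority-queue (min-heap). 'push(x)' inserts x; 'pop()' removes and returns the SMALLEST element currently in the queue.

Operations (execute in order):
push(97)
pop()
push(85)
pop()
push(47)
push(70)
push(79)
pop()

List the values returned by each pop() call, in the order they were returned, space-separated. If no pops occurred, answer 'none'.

push(97): heap contents = [97]
pop() → 97: heap contents = []
push(85): heap contents = [85]
pop() → 85: heap contents = []
push(47): heap contents = [47]
push(70): heap contents = [47, 70]
push(79): heap contents = [47, 70, 79]
pop() → 47: heap contents = [70, 79]

Answer: 97 85 47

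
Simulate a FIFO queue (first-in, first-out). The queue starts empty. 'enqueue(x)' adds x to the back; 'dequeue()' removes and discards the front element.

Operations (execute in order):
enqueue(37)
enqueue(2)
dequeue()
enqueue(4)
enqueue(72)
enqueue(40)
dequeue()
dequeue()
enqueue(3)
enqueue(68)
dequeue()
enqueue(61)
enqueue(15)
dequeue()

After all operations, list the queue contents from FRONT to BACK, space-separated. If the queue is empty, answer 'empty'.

enqueue(37): [37]
enqueue(2): [37, 2]
dequeue(): [2]
enqueue(4): [2, 4]
enqueue(72): [2, 4, 72]
enqueue(40): [2, 4, 72, 40]
dequeue(): [4, 72, 40]
dequeue(): [72, 40]
enqueue(3): [72, 40, 3]
enqueue(68): [72, 40, 3, 68]
dequeue(): [40, 3, 68]
enqueue(61): [40, 3, 68, 61]
enqueue(15): [40, 3, 68, 61, 15]
dequeue(): [3, 68, 61, 15]

Answer: 3 68 61 15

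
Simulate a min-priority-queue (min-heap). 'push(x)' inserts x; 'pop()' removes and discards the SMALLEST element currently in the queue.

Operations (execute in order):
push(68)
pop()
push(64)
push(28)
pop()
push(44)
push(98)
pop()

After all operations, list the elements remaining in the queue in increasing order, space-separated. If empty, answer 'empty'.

push(68): heap contents = [68]
pop() → 68: heap contents = []
push(64): heap contents = [64]
push(28): heap contents = [28, 64]
pop() → 28: heap contents = [64]
push(44): heap contents = [44, 64]
push(98): heap contents = [44, 64, 98]
pop() → 44: heap contents = [64, 98]

Answer: 64 98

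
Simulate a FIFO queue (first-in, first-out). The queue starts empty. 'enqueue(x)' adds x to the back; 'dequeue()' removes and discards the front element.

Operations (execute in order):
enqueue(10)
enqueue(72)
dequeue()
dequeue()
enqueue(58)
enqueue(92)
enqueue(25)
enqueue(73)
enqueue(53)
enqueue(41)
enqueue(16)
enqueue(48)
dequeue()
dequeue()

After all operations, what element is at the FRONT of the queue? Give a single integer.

Answer: 25

Derivation:
enqueue(10): queue = [10]
enqueue(72): queue = [10, 72]
dequeue(): queue = [72]
dequeue(): queue = []
enqueue(58): queue = [58]
enqueue(92): queue = [58, 92]
enqueue(25): queue = [58, 92, 25]
enqueue(73): queue = [58, 92, 25, 73]
enqueue(53): queue = [58, 92, 25, 73, 53]
enqueue(41): queue = [58, 92, 25, 73, 53, 41]
enqueue(16): queue = [58, 92, 25, 73, 53, 41, 16]
enqueue(48): queue = [58, 92, 25, 73, 53, 41, 16, 48]
dequeue(): queue = [92, 25, 73, 53, 41, 16, 48]
dequeue(): queue = [25, 73, 53, 41, 16, 48]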